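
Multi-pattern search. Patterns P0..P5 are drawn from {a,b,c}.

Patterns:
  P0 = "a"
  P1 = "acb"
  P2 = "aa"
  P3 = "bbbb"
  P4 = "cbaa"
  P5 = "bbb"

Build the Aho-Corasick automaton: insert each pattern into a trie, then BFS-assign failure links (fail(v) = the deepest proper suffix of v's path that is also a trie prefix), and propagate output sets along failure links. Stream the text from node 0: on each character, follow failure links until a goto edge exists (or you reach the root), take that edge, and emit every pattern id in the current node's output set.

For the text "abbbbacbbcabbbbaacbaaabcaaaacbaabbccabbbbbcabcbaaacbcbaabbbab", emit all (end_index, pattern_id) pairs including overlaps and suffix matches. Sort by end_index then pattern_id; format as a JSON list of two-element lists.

Build automaton:
Trie (insert patterns):
  0='ε' goto a→1 b→5 c→9
  1='a' goto a→4 c→2  [P0 ends]
  2='ac' goto b→3
  3='acb' goto ·  [P1 ends]
  4='aa' goto ·  [P2 ends]
  5='b' goto b→6
  6='bb' goto b→7
  7='bbb' goto b→8  [P5 ends]
  8='bbbb' goto ·  [P3 ends]
  9='c' goto b→10
  10='cb' goto a→11
  11='cba' goto a→12
  12='cbaa' goto ·  [P4 ends]

BFS fail/out derivation:
  n1('a'): parent n0 fail=0; on 'a' 0 → fail=0;  out {0}∪∅={0}
  n5('b'): parent n0 fail=0; on 'b' 0 → fail=0;  out ∅∪∅=∅
  n9('c'): parent n0 fail=0; on 'c' 0 → fail=0;  out ∅∪∅=∅
  n2('ac'): parent n1 fail=0; on 'c' 0 → fail=9;  out ∅∪∅=∅
  n4('aa'): parent n1 fail=0; on 'a' 0 → fail=1;  out {2}∪{0}={0,2}
  n6('bb'): parent n5 fail=0; on 'b' 0 → fail=5;  out ∅∪∅=∅
  n10('cb'): parent n9 fail=0; on 'b' 0 → fail=5;  out ∅∪∅=∅
  n3('acb'): parent n2 fail=9; on 'b' 9 → fail=10;  out {1}∪∅={1}
  n7('bbb'): parent n6 fail=5; on 'b' 5 → fail=6;  out {5}∪∅={5}
  n11('cba'): parent n10 fail=5; on 'a' 5→0 → fail=1;  out ∅∪{0}={0}
  n8('bbbb'): parent n7 fail=6; on 'b' 6 → fail=7;  out {3}∪{5}={3,5}
  n12('cbaa'): parent n11 fail=1; on 'a' 1 → fail=4;  out {4}∪{0,2}={0,2,4}

Scan:
i=0 'a': node 0→1  → match P0@[0:0]
i=1 'b': node 1→5 ·f
i=2 'b': node 5→6
i=3 'b': node 6→7  → match P5@[1:3]
i=4 'b': node 7→8  → match P3@[1:4],P5@[2:4]
i=5 'a': node 8→1 ·f  → match P0@[5:5]
i=6 'c': node 1→2
i=7 'b': node 2→3  → match P1@[5:7]
i=8 'b': node 3→6 ·f
i=9 'c': node 6→9 ·f
i=10 'a': node 9→1 ·f  → match P0@[10:10]
i=11 'b': node 1→5 ·f
i=12 'b': node 5→6
i=13 'b': node 6→7  → match P5@[11:13]
i=14 'b': node 7→8  → match P3@[11:14],P5@[12:14]
i=15 'a': node 8→1 ·f  → match P0@[15:15]
i=16 'a': node 1→4  → match P0@[16:16],P2@[15:16]
i=17 'c': node 4→2 ·f
i=18 'b': node 2→3  → match P1@[16:18]
i=19 'a': node 3→11 ·f  → match P0@[19:19]
i=20 'a': node 11→12  → match P0@[20:20],P2@[19:20],P4@[17:20]
i=21 'a': node 12→4 ·f  → match P0@[21:21],P2@[20:21]
i=22 'b': node 4→5 ·f
i=23 'c': node 5→9 ·f
i=24 'a': node 9→1 ·f  → match P0@[24:24]
i=25 'a': node 1→4  → match P0@[25:25],P2@[24:25]
i=26 'a': node 4→4 ·f  → match P0@[26:26],P2@[25:26]
i=27 'a': node 4→4 ·f  → match P0@[27:27],P2@[26:27]
i=28 'c': node 4→2 ·f
i=29 'b': node 2→3  → match P1@[27:29]
i=30 'a': node 3→11 ·f  → match P0@[30:30]
i=31 'a': node 11→12  → match P0@[31:31],P2@[30:31],P4@[28:31]
i=32 'b': node 12→5 ·f
i=33 'b': node 5→6
i=34 'c': node 6→9 ·f
i=35 'c': node 9→9 ·f
i=36 'a': node 9→1 ·f  → match P0@[36:36]
i=37 'b': node 1→5 ·f
i=38 'b': node 5→6
i=39 'b': node 6→7  → match P5@[37:39]
i=40 'b': node 7→8  → match P3@[37:40],P5@[38:40]
i=41 'b': node 8→8 ·f  → match P3@[38:41],P5@[39:41]
i=42 'c': node 8→9 ·f
i=43 'a': node 9→1 ·f  → match P0@[43:43]
i=44 'b': node 1→5 ·f
i=45 'c': node 5→9 ·f
i=46 'b': node 9→10
i=47 'a': node 10→11  → match P0@[47:47]
i=48 'a': node 11→12  → match P0@[48:48],P2@[47:48],P4@[45:48]
i=49 'a': node 12→4 ·f  → match P0@[49:49],P2@[48:49]
i=50 'c': node 4→2 ·f
i=51 'b': node 2→3  → match P1@[49:51]
i=52 'c': node 3→9 ·f
i=53 'b': node 9→10
i=54 'a': node 10→11  → match P0@[54:54]
i=55 'a': node 11→12  → match P0@[55:55],P2@[54:55],P4@[52:55]
i=56 'b': node 12→5 ·f
i=57 'b': node 5→6
i=58 'b': node 6→7  → match P5@[56:58]
i=59 'a': node 7→1 ·f  → match P0@[59:59]
i=60 'b': node 1→5 ·f

All matches (sorted): [[0,0],[3,5],[4,3],[4,5],[5,0],[7,1],[10,0],[13,5],[14,3],[14,5],[15,0],[16,0],[16,2],[18,1],[19,0],[20,0],[20,2],[20,4],[21,0],[21,2],[24,0],[25,0],[25,2],[26,0],[26,2],[27,0],[27,2],[29,1],[30,0],[31,0],[31,2],[31,4],[36,0],[39,5],[40,3],[40,5],[41,3],[41,5],[43,0],[47,0],[48,0],[48,2],[48,4],[49,0],[49,2],[51,1],[54,0],[55,0],[55,2],[55,4],[58,5],[59,0]]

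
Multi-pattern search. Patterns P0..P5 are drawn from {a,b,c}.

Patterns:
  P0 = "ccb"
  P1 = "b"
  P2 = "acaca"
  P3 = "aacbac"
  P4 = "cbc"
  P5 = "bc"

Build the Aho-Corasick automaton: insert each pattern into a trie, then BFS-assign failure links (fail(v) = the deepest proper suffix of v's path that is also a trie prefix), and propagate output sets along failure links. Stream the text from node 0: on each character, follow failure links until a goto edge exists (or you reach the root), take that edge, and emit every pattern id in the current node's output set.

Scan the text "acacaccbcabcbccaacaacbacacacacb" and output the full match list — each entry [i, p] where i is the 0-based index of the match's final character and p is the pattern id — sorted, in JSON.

Build automaton:
Trie (insert patterns):
  0='ε' goto a→5 b→4 c→1
  1='c' goto b→15 c→2
  2='cc' goto b→3
  3='ccb' goto ·  [P0 ends]
  4='b' goto c→17  [P1 ends]
  5='a' goto a→10 c→6
  6='ac' goto a→7
  7='aca' goto c→8
  8='acac' goto a→9
  9='acaca' goto ·  [P2 ends]
  10='aa' goto c→11
  11='aac' goto b→12
  12='aacb' goto a→13
  13='aacba' goto c→14
  14='aacbac' goto ·  [P3 ends]
  15='cb' goto c→16
  16='cbc' goto ·  [P4 ends]
  17='bc' goto ·  [P5 ends]

Failure links (BFS by depth):
  fail(1) 'c': from fail(0)=0 chase 'c': 0 ⇒ 0;  out=∅∪out(0)=∅
  fail(4) 'b': from fail(0)=0 chase 'b': 0 ⇒ 0;  out={1}∪out(0)={1}
  fail(5) 'a': from fail(0)=0 chase 'a': 0 ⇒ 0;  out=∅∪out(0)=∅
  fail(2) 'cc': from fail(1)=0 chase 'c': 0 ⇒ 1;  out=∅∪out(1)=∅
  fail(6) 'ac': from fail(5)=0 chase 'c': 0 ⇒ 1;  out=∅∪out(1)=∅
  fail(10) 'aa': from fail(5)=0 chase 'a': 0 ⇒ 5;  out=∅∪out(5)=∅
  fail(15) 'cb': from fail(1)=0 chase 'b': 0 ⇒ 4;  out=∅∪out(4)={1}
  fail(17) 'bc': from fail(4)=0 chase 'c': 0 ⇒ 1;  out={5}∪out(1)={5}
  fail(3) 'ccb': from fail(2)=1 chase 'b': 1 ⇒ 15;  out={0}∪out(15)={0,1}
  fail(7) 'aca': from fail(6)=1 chase 'a': 1→0 ⇒ 5;  out=∅∪out(5)=∅
  fail(11) 'aac': from fail(10)=5 chase 'c': 5 ⇒ 6;  out=∅∪out(6)=∅
  fail(16) 'cbc': from fail(15)=4 chase 'c': 4 ⇒ 17;  out={4}∪out(17)={4,5}
  fail(8) 'acac': from fail(7)=5 chase 'c': 5 ⇒ 6;  out=∅∪out(6)=∅
  fail(12) 'aacb': from fail(11)=6 chase 'b': 6→1 ⇒ 15;  out=∅∪out(15)={1}
  fail(9) 'acaca': from fail(8)=6 chase 'a': 6 ⇒ 7;  out={2}∪out(7)={2}
  fail(13) 'aacba': from fail(12)=15 chase 'a': 15→4→0 ⇒ 5;  out=∅∪out(5)=∅
  fail(14) 'aacbac': from fail(13)=5 chase 'c': 5 ⇒ 6;  out={3}∪out(6)={3}

Run:
i=0 'a': node 0→5
i=1 'c': node 5→6
i=2 'a': node 6→7
i=3 'c': node 7→8
i=4 'a': node 8→9  emit P2@[0:4]
i=5 'c': node 9→8 ·f
i=6 'c': node 8→2 ·f
i=7 'b': node 2→3  emit P0@[5:7],P1@[7:7]
i=8 'c': node 3→16 ·f  emit P4@[6:8],P5@[7:8]
i=9 'a': node 16→5 ·f
i=10 'b': node 5→4 ·f  emit P1@[10:10]
i=11 'c': node 4→17  emit P5@[10:11]
i=12 'b': node 17→15 ·f  emit P1@[12:12]
i=13 'c': node 15→16  emit P4@[11:13],P5@[12:13]
i=14 'c': node 16→2 ·f
i=15 'a': node 2→5 ·f
i=16 'a': node 5→10
i=17 'c': node 10→11
i=18 'a': node 11→7 ·f
i=19 'a': node 7→10 ·f
i=20 'c': node 10→11
i=21 'b': node 11→12  emit P1@[21:21]
i=22 'a': node 12→13
i=23 'c': node 13→14  emit P3@[18:23]
i=24 'a': node 14→7 ·f
i=25 'c': node 7→8
i=26 'a': node 8→9  emit P2@[22:26]
i=27 'c': node 9→8 ·f
i=28 'a': node 8→9  emit P2@[24:28]
i=29 'c': node 9→8 ·f
i=30 'b': node 8→15 ·f  emit P1@[30:30]

All matches (sorted): [[4,2],[7,0],[7,1],[8,4],[8,5],[10,1],[11,5],[12,1],[13,4],[13,5],[21,1],[23,3],[26,2],[28,2],[30,1]]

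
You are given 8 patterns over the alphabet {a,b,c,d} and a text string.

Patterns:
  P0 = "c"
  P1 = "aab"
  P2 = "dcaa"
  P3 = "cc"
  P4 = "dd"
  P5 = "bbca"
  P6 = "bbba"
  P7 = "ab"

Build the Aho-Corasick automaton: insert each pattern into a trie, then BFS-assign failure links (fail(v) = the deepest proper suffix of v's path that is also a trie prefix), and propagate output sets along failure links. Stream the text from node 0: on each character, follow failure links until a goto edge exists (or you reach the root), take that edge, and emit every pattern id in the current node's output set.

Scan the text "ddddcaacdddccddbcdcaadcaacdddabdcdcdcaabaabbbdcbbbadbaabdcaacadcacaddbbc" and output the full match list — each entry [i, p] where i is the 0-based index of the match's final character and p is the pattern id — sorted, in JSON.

Build automaton:
Trie (insert patterns):
  0='ε' goto a→2 b→11 c→1 d→5
  1='c' goto c→9  [P0 ends]
  2='a' goto a→3 b→17
  3='aa' goto b→4
  4='aab' goto ·  [P1 ends]
  5='d' goto c→6 d→10
  6='dc' goto a→7
  7='dca' goto a→8
  8='dcaa' goto ·  [P2 ends]
  9='cc' goto ·  [P3 ends]
  10='dd' goto ·  [P4 ends]
  11='b' goto b→12
  12='bb' goto b→15 c→13
  13='bbc' goto a→14
  14='bbca' goto ·  [P5 ends]
  15='bbb' goto a→16
  16='bbba' goto ·  [P6 ends]
  17='ab' goto ·  [P7 ends]

Failure links (BFS by depth):
  fail(1) 'c': from fail(0)=0 chase 'c': 0 ⇒ 0;  out={0}∪out(0)={0}
  fail(2) 'a': from fail(0)=0 chase 'a': 0 ⇒ 0;  out=∅∪out(0)=∅
  fail(5) 'd': from fail(0)=0 chase 'd': 0 ⇒ 0;  out=∅∪out(0)=∅
  fail(11) 'b': from fail(0)=0 chase 'b': 0 ⇒ 0;  out=∅∪out(0)=∅
  fail(3) 'aa': from fail(2)=0 chase 'a': 0 ⇒ 2;  out=∅∪out(2)=∅
  fail(6) 'dc': from fail(5)=0 chase 'c': 0 ⇒ 1;  out=∅∪out(1)={0}
  fail(9) 'cc': from fail(1)=0 chase 'c': 0 ⇒ 1;  out={3}∪out(1)={0,3}
  fail(10) 'dd': from fail(5)=0 chase 'd': 0 ⇒ 5;  out={4}∪out(5)={4}
  fail(12) 'bb': from fail(11)=0 chase 'b': 0 ⇒ 11;  out=∅∪out(11)=∅
  fail(17) 'ab': from fail(2)=0 chase 'b': 0 ⇒ 11;  out={7}∪out(11)={7}
  fail(4) 'aab': from fail(3)=2 chase 'b': 2 ⇒ 17;  out={1}∪out(17)={1,7}
  fail(7) 'dca': from fail(6)=1 chase 'a': 1→0 ⇒ 2;  out=∅∪out(2)=∅
  fail(13) 'bbc': from fail(12)=11 chase 'c': 11→0 ⇒ 1;  out=∅∪out(1)={0}
  fail(15) 'bbb': from fail(12)=11 chase 'b': 11 ⇒ 12;  out=∅∪out(12)=∅
  fail(8) 'dcaa': from fail(7)=2 chase 'a': 2 ⇒ 3;  out={2}∪out(3)={2}
  fail(14) 'bbca': from fail(13)=1 chase 'a': 1→0 ⇒ 2;  out={5}∪out(2)={5}
  fail(16) 'bbba': from fail(15)=12 chase 'a': 12→11→0 ⇒ 2;  out={6}∪out(2)={6}

Text stream:
i=0 'd': node 0→5
i=1 'd': node 5→10  emit P4@[0:1]
i=2 'd': node 10→10 ·f  emit P4@[1:2]
i=3 'd': node 10→10 ·f  emit P4@[2:3]
i=4 'c': node 10→6 ·f  emit P0@[4:4]
i=5 'a': node 6→7
i=6 'a': node 7→8  emit P2@[3:6]
i=7 'c': node 8→1 ·f  emit P0@[7:7]
i=8 'd': node 1→5 ·f
i=9 'd': node 5→10  emit P4@[8:9]
i=10 'd': node 10→10 ·f  emit P4@[9:10]
i=11 'c': node 10→6 ·f  emit P0@[11:11]
i=12 'c': node 6→9 ·f  emit P0@[12:12],P3@[11:12]
i=13 'd': node 9→5 ·f
i=14 'd': node 5→10  emit P4@[13:14]
i=15 'b': node 10→11 ·f
i=16 'c': node 11→1 ·f  emit P0@[16:16]
i=17 'd': node 1→5 ·f
i=18 'c': node 5→6  emit P0@[18:18]
i=19 'a': node 6→7
i=20 'a': node 7→8  emit P2@[17:20]
i=21 'd': node 8→5 ·f
i=22 'c': node 5→6  emit P0@[22:22]
i=23 'a': node 6→7
i=24 'a': node 7→8  emit P2@[21:24]
i=25 'c': node 8→1 ·f  emit P0@[25:25]
i=26 'd': node 1→5 ·f
i=27 'd': node 5→10  emit P4@[26:27]
i=28 'd': node 10→10 ·f  emit P4@[27:28]
i=29 'a': node 10→2 ·f
i=30 'b': node 2→17  emit P7@[29:30]
i=31 'd': node 17→5 ·f
i=32 'c': node 5→6  emit P0@[32:32]
i=33 'd': node 6→5 ·f
i=34 'c': node 5→6  emit P0@[34:34]
i=35 'd': node 6→5 ·f
i=36 'c': node 5→6  emit P0@[36:36]
i=37 'a': node 6→7
i=38 'a': node 7→8  emit P2@[35:38]
i=39 'b': node 8→4 ·f  emit P1@[37:39],P7@[38:39]
i=40 'a': node 4→2 ·f
i=41 'a': node 2→3
i=42 'b': node 3→4  emit P1@[40:42],P7@[41:42]
i=43 'b': node 4→12 ·f
i=44 'b': node 12→15
i=45 'd': node 15→5 ·f
i=46 'c': node 5→6  emit P0@[46:46]
i=47 'b': node 6→11 ·f
i=48 'b': node 11→12
i=49 'b': node 12→15
i=50 'a': node 15→16  emit P6@[47:50]
i=51 'd': node 16→5 ·f
i=52 'b': node 5→11 ·f
i=53 'a': node 11→2 ·f
i=54 'a': node 2→3
i=55 'b': node 3→4  emit P1@[53:55],P7@[54:55]
i=56 'd': node 4→5 ·f
i=57 'c': node 5→6  emit P0@[57:57]
i=58 'a': node 6→7
i=59 'a': node 7→8  emit P2@[56:59]
i=60 'c': node 8→1 ·f  emit P0@[60:60]
i=61 'a': node 1→2 ·f
i=62 'd': node 2→5 ·f
i=63 'c': node 5→6  emit P0@[63:63]
i=64 'a': node 6→7
i=65 'c': node 7→1 ·f  emit P0@[65:65]
i=66 'a': node 1→2 ·f
i=67 'd': node 2→5 ·f
i=68 'd': node 5→10  emit P4@[67:68]
i=69 'b': node 10→11 ·f
i=70 'b': node 11→12
i=71 'c': node 12→13  emit P0@[71:71]

Matches: [[1,4],[2,4],[3,4],[4,0],[6,2],[7,0],[9,4],[10,4],[11,0],[12,0],[12,3],[14,4],[16,0],[18,0],[20,2],[22,0],[24,2],[25,0],[27,4],[28,4],[30,7],[32,0],[34,0],[36,0],[38,2],[39,1],[39,7],[42,1],[42,7],[46,0],[50,6],[55,1],[55,7],[57,0],[59,2],[60,0],[63,0],[65,0],[68,4],[71,0]]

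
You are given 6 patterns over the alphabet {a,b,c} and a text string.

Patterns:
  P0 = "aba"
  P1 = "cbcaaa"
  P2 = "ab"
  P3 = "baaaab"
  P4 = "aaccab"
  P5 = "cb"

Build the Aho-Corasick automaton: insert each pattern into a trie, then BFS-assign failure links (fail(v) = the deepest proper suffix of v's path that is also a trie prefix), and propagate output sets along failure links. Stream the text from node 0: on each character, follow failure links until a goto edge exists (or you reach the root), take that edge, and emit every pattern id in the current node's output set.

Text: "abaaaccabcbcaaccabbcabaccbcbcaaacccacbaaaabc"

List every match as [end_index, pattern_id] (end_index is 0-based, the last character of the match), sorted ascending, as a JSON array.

Construct AC machine:
Trie nodes:
  n0 'ε': a→1 b→10 c→4
  n1 'a': a→16 b→2
  n2 'ab': a→3  [P2 ends]
  n3 'aba': ·  [P0 ends]
  n4 'c': b→5
  n5 'cb': c→6  [P5 ends]
  n6 'cbc': a→7
  n7 'cbca': a→8
  n8 'cbcaa': a→9
  n9 'cbcaaa': ·  [P1 ends]
  n10 'b': a→11
  n11 'ba': a→12
  n12 'baa': a→13
  n13 'baaa': a→14
  n14 'baaaa': b→15
  n15 'baaaab': ·  [P3 ends]
  n16 'aa': c→17
  n17 'aac': c→18
  n18 'aacc': a→19
  n19 'aacca': b→20
  n20 'aaccab': ·  [P4 ends]

Failure links (BFS by depth):
  fail(1) 'a': from fail(0)=0 chase 'a': 0 ⇒ 0;  out=∅∪out(0)=∅
  fail(4) 'c': from fail(0)=0 chase 'c': 0 ⇒ 0;  out=∅∪out(0)=∅
  fail(10) 'b': from fail(0)=0 chase 'b': 0 ⇒ 0;  out=∅∪out(0)=∅
  fail(2) 'ab': from fail(1)=0 chase 'b': 0 ⇒ 10;  out={2}∪out(10)={2}
  fail(5) 'cb': from fail(4)=0 chase 'b': 0 ⇒ 10;  out={5}∪out(10)={5}
  fail(11) 'ba': from fail(10)=0 chase 'a': 0 ⇒ 1;  out=∅∪out(1)=∅
  fail(16) 'aa': from fail(1)=0 chase 'a': 0 ⇒ 1;  out=∅∪out(1)=∅
  fail(3) 'aba': from fail(2)=10 chase 'a': 10 ⇒ 11;  out={0}∪out(11)={0}
  fail(6) 'cbc': from fail(5)=10 chase 'c': 10→0 ⇒ 4;  out=∅∪out(4)=∅
  fail(12) 'baa': from fail(11)=1 chase 'a': 1 ⇒ 16;  out=∅∪out(16)=∅
  fail(17) 'aac': from fail(16)=1 chase 'c': 1→0 ⇒ 4;  out=∅∪out(4)=∅
  fail(7) 'cbca': from fail(6)=4 chase 'a': 4→0 ⇒ 1;  out=∅∪out(1)=∅
  fail(13) 'baaa': from fail(12)=16 chase 'a': 16→1 ⇒ 16;  out=∅∪out(16)=∅
  fail(18) 'aacc': from fail(17)=4 chase 'c': 4→0 ⇒ 4;  out=∅∪out(4)=∅
  fail(8) 'cbcaa': from fail(7)=1 chase 'a': 1 ⇒ 16;  out=∅∪out(16)=∅
  fail(14) 'baaaa': from fail(13)=16 chase 'a': 16→1 ⇒ 16;  out=∅∪out(16)=∅
  fail(19) 'aacca': from fail(18)=4 chase 'a': 4→0 ⇒ 1;  out=∅∪out(1)=∅
  fail(9) 'cbcaaa': from fail(8)=16 chase 'a': 16→1 ⇒ 16;  out={1}∪out(16)={1}
  fail(15) 'baaaab': from fail(14)=16 chase 'b': 16→1 ⇒ 2;  out={3}∪out(2)={2,3}
  fail(20) 'aaccab': from fail(19)=1 chase 'b': 1 ⇒ 2;  out={4}∪out(2)={2,4}

Text stream:
pos 0 'a': at 1
pos 1 'b': at 2  → match P2@[0:1]
pos 2 'a': at 3  → match P0@[0:2]
pos 3 'a': at 12 (via fail)
pos 4 'a': at 13
pos 5 'c': at 17 (via fail)
pos 6 'c': at 18
pos 7 'a': at 19
pos 8 'b': at 20  → match P2@[7:8],P4@[3:8]
pos 9 'c': at 4 (via fail)
pos 10 'b': at 5  → match P5@[9:10]
pos 11 'c': at 6
pos 12 'a': at 7
pos 13 'a': at 8
pos 14 'c': at 17 (via fail)
pos 15 'c': at 18
pos 16 'a': at 19
pos 17 'b': at 20  → match P2@[16:17],P4@[12:17]
pos 18 'b': at 10 (via fail)
pos 19 'c': at 4 (via fail)
pos 20 'a': at 1 (via fail)
pos 21 'b': at 2  → match P2@[20:21]
pos 22 'a': at 3  → match P0@[20:22]
pos 23 'c': at 4 (via fail)
pos 24 'c': at 4 (via fail)
pos 25 'b': at 5  → match P5@[24:25]
pos 26 'c': at 6
pos 27 'b': at 5 (via fail)  → match P5@[26:27]
pos 28 'c': at 6
pos 29 'a': at 7
pos 30 'a': at 8
pos 31 'a': at 9  → match P1@[26:31]
pos 32 'c': at 17 (via fail)
pos 33 'c': at 18
pos 34 'c': at 4 (via fail)
pos 35 'a': at 1 (via fail)
pos 36 'c': at 4 (via fail)
pos 37 'b': at 5  → match P5@[36:37]
pos 38 'a': at 11 (via fail)
pos 39 'a': at 12
pos 40 'a': at 13
pos 41 'a': at 14
pos 42 'b': at 15  → match P2@[41:42],P3@[37:42]
pos 43 'c': at 4 (via fail)

Result: [[1,2],[2,0],[8,2],[8,4],[10,5],[17,2],[17,4],[21,2],[22,0],[25,5],[27,5],[31,1],[37,5],[42,2],[42,3]]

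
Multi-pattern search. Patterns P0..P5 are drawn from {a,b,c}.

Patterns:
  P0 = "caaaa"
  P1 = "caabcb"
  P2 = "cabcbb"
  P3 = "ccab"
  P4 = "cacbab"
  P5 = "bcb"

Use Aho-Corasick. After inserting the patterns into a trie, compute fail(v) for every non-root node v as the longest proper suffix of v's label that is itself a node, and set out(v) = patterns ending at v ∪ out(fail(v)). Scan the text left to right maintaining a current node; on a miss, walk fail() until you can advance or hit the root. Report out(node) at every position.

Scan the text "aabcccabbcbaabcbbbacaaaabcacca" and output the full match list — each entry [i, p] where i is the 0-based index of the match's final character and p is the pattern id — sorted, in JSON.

Build:
Trie nodes:
  n0 'ε': b→20 c→1
  n1 'c': a→2 c→13
  n2 'ca': a→3 b→9 c→16
  n3 'caa': a→4 b→6
  n4 'caaa': a→5
  n5 'caaaa': ·  ←P0
  n6 'caab': c→7
  n7 'caabc': b→8
  n8 'caabcb': ·  ←P1
  n9 'cab': c→10
  n10 'cabc': b→11
  n11 'cabcb': b→12
  n12 'cabcbb': ·  ←P2
  n13 'cc': a→14
  n14 'cca': b→15
  n15 'ccab': ·  ←P3
  n16 'cac': b→17
  n17 'cacb': a→18
  n18 'cacba': b→19
  n19 'cacbab': ·  ←P4
  n20 'b': c→21
  n21 'bc': b→22
  n22 'bcb': ·  ←P5

Failure links (BFS by depth):
  fail(1) 'c': from fail(0)=0 chase 'c': 0 ⇒ 0;  out=∅∪out(0)=∅
  fail(20) 'b': from fail(0)=0 chase 'b': 0 ⇒ 0;  out=∅∪out(0)=∅
  fail(2) 'ca': from fail(1)=0 chase 'a': 0 ⇒ 0;  out=∅∪out(0)=∅
  fail(13) 'cc': from fail(1)=0 chase 'c': 0 ⇒ 1;  out=∅∪out(1)=∅
  fail(21) 'bc': from fail(20)=0 chase 'c': 0 ⇒ 1;  out=∅∪out(1)=∅
  fail(3) 'caa': from fail(2)=0 chase 'a': 0 ⇒ 0;  out=∅∪out(0)=∅
  fail(9) 'cab': from fail(2)=0 chase 'b': 0 ⇒ 20;  out=∅∪out(20)=∅
  fail(14) 'cca': from fail(13)=1 chase 'a': 1 ⇒ 2;  out=∅∪out(2)=∅
  fail(16) 'cac': from fail(2)=0 chase 'c': 0 ⇒ 1;  out=∅∪out(1)=∅
  fail(22) 'bcb': from fail(21)=1 chase 'b': 1→0 ⇒ 20;  out={5}∪out(20)={5}
  fail(4) 'caaa': from fail(3)=0 chase 'a': 0 ⇒ 0;  out=∅∪out(0)=∅
  fail(6) 'caab': from fail(3)=0 chase 'b': 0 ⇒ 20;  out=∅∪out(20)=∅
  fail(10) 'cabc': from fail(9)=20 chase 'c': 20 ⇒ 21;  out=∅∪out(21)=∅
  fail(15) 'ccab': from fail(14)=2 chase 'b': 2 ⇒ 9;  out={3}∪out(9)={3}
  fail(17) 'cacb': from fail(16)=1 chase 'b': 1→0 ⇒ 20;  out=∅∪out(20)=∅
  fail(5) 'caaaa': from fail(4)=0 chase 'a': 0 ⇒ 0;  out={0}∪out(0)={0}
  fail(7) 'caabc': from fail(6)=20 chase 'c': 20 ⇒ 21;  out=∅∪out(21)=∅
  fail(11) 'cabcb': from fail(10)=21 chase 'b': 21 ⇒ 22;  out=∅∪out(22)={5}
  fail(18) 'cacba': from fail(17)=20 chase 'a': 20→0 ⇒ 0;  out=∅∪out(0)=∅
  fail(8) 'caabcb': from fail(7)=21 chase 'b': 21 ⇒ 22;  out={1}∪out(22)={1,5}
  fail(12) 'cabcbb': from fail(11)=22 chase 'b': 22→20→0 ⇒ 20;  out={2}∪out(20)={2}
  fail(19) 'cacbab': from fail(18)=0 chase 'b': 0 ⇒ 20;  out={4}∪out(20)={4}

Text stream:
pos 0 'a': at 0
pos 1 'a': at 0
pos 2 'b': at 20
pos 3 'c': at 21
pos 4 'c': at 13 ·f
pos 5 'c': at 13 ·f
pos 6 'a': at 14
pos 7 'b': at 15  ** P3@[4:7]
pos 8 'b': at 20 ·f
pos 9 'c': at 21
pos 10 'b': at 22  ** P5@[8:10]
pos 11 'a': at 0 ·f
pos 12 'a': at 0
pos 13 'b': at 20
pos 14 'c': at 21
pos 15 'b': at 22  ** P5@[13:15]
pos 16 'b': at 20 ·f
pos 17 'b': at 20 ·f
pos 18 'a': at 0 ·f
pos 19 'c': at 1
pos 20 'a': at 2
pos 21 'a': at 3
pos 22 'a': at 4
pos 23 'a': at 5  ** P0@[19:23]
pos 24 'b': at 20 ·f
pos 25 'c': at 21
pos 26 'a': at 2 ·f
pos 27 'c': at 16
pos 28 'c': at 13 ·f
pos 29 'a': at 14

All matches (sorted): [[7,3],[10,5],[15,5],[23,0]]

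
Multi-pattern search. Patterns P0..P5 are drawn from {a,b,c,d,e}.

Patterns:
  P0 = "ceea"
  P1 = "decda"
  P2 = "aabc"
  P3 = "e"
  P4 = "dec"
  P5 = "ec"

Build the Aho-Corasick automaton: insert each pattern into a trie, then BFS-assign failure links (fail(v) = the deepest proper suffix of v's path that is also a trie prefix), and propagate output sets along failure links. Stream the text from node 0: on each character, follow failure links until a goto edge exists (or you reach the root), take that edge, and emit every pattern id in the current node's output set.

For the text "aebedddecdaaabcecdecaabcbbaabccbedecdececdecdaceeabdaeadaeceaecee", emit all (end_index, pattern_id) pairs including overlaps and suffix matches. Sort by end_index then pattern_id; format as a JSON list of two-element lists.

Build automaton:
Trie nodes:
  0='ε' goto a→10 c→1 d→5 e→14
  1='c' goto e→2
  2='ce' goto e→3
  3='cee' goto a→4
  4='ceea' goto ·  [P0 ends]
  5='d' goto e→6
  6='de' goto c→7
  7='dec' goto d→8  [P4 ends]
  8='decd' goto a→9
  9='decda' goto ·  [P1 ends]
  10='a' goto a→11
  11='aa' goto b→12
  12='aab' goto c→13
  13='aabc' goto ·  [P2 ends]
  14='e' goto c→15  [P3 ends]
  15='ec' goto ·  [P5 ends]

Failure links (BFS by depth):
  fail(1) 'c': from fail(0)=0 chase 'c': 0 ⇒ 0;  out=∅∪out(0)=∅
  fail(5) 'd': from fail(0)=0 chase 'd': 0 ⇒ 0;  out=∅∪out(0)=∅
  fail(10) 'a': from fail(0)=0 chase 'a': 0 ⇒ 0;  out=∅∪out(0)=∅
  fail(14) 'e': from fail(0)=0 chase 'e': 0 ⇒ 0;  out={3}∪out(0)={3}
  fail(2) 'ce': from fail(1)=0 chase 'e': 0 ⇒ 14;  out=∅∪out(14)={3}
  fail(6) 'de': from fail(5)=0 chase 'e': 0 ⇒ 14;  out=∅∪out(14)={3}
  fail(11) 'aa': from fail(10)=0 chase 'a': 0 ⇒ 10;  out=∅∪out(10)=∅
  fail(15) 'ec': from fail(14)=0 chase 'c': 0 ⇒ 1;  out={5}∪out(1)={5}
  fail(3) 'cee': from fail(2)=14 chase 'e': 14→0 ⇒ 14;  out=∅∪out(14)={3}
  fail(7) 'dec': from fail(6)=14 chase 'c': 14 ⇒ 15;  out={4}∪out(15)={4,5}
  fail(12) 'aab': from fail(11)=10 chase 'b': 10→0 ⇒ 0;  out=∅∪out(0)=∅
  fail(4) 'ceea': from fail(3)=14 chase 'a': 14→0 ⇒ 10;  out={0}∪out(10)={0}
  fail(8) 'decd': from fail(7)=15 chase 'd': 15→1→0 ⇒ 5;  out=∅∪out(5)=∅
  fail(13) 'aabc': from fail(12)=0 chase 'c': 0 ⇒ 1;  out={2}∪out(1)={2}
  fail(9) 'decda': from fail(8)=5 chase 'a': 5→0 ⇒ 10;  out={1}∪out(10)={1}

Text stream:
pos 0 'a': at 10
pos 1 'e': at 14 (via fail)  ** P3@[1:1]
pos 2 'b': at 0 (via fail)
pos 3 'e': at 14  ** P3@[3:3]
pos 4 'd': at 5 (via fail)
pos 5 'd': at 5 (via fail)
pos 6 'd': at 5 (via fail)
pos 7 'e': at 6  ** P3@[7:7]
pos 8 'c': at 7  ** P4@[6:8],P5@[7:8]
pos 9 'd': at 8
pos 10 'a': at 9  ** P1@[6:10]
pos 11 'a': at 11 (via fail)
pos 12 'a': at 11 (via fail)
pos 13 'b': at 12
pos 14 'c': at 13  ** P2@[11:14]
pos 15 'e': at 2 (via fail)  ** P3@[15:15]
pos 16 'c': at 15 (via fail)  ** P5@[15:16]
pos 17 'd': at 5 (via fail)
pos 18 'e': at 6  ** P3@[18:18]
pos 19 'c': at 7  ** P4@[17:19],P5@[18:19]
pos 20 'a': at 10 (via fail)
pos 21 'a': at 11
pos 22 'b': at 12
pos 23 'c': at 13  ** P2@[20:23]
pos 24 'b': at 0 (via fail)
pos 25 'b': at 0
pos 26 'a': at 10
pos 27 'a': at 11
pos 28 'b': at 12
pos 29 'c': at 13  ** P2@[26:29]
pos 30 'c': at 1 (via fail)
pos 31 'b': at 0 (via fail)
pos 32 'e': at 14  ** P3@[32:32]
pos 33 'd': at 5 (via fail)
pos 34 'e': at 6  ** P3@[34:34]
pos 35 'c': at 7  ** P4@[33:35],P5@[34:35]
pos 36 'd': at 8
pos 37 'e': at 6 (via fail)  ** P3@[37:37]
pos 38 'c': at 7  ** P4@[36:38],P5@[37:38]
pos 39 'e': at 2 (via fail)  ** P3@[39:39]
pos 40 'c': at 15 (via fail)  ** P5@[39:40]
pos 41 'd': at 5 (via fail)
pos 42 'e': at 6  ** P3@[42:42]
pos 43 'c': at 7  ** P4@[41:43],P5@[42:43]
pos 44 'd': at 8
pos 45 'a': at 9  ** P1@[41:45]
pos 46 'c': at 1 (via fail)
pos 47 'e': at 2  ** P3@[47:47]
pos 48 'e': at 3  ** P3@[48:48]
pos 49 'a': at 4  ** P0@[46:49]
pos 50 'b': at 0 (via fail)
pos 51 'd': at 5
pos 52 'a': at 10 (via fail)
pos 53 'e': at 14 (via fail)  ** P3@[53:53]
pos 54 'a': at 10 (via fail)
pos 55 'd': at 5 (via fail)
pos 56 'a': at 10 (via fail)
pos 57 'e': at 14 (via fail)  ** P3@[57:57]
pos 58 'c': at 15  ** P5@[57:58]
pos 59 'e': at 2 (via fail)  ** P3@[59:59]
pos 60 'a': at 10 (via fail)
pos 61 'e': at 14 (via fail)  ** P3@[61:61]
pos 62 'c': at 15  ** P5@[61:62]
pos 63 'e': at 2 (via fail)  ** P3@[63:63]
pos 64 'e': at 3  ** P3@[64:64]

Matches: [[1,3],[3,3],[7,3],[8,4],[8,5],[10,1],[14,2],[15,3],[16,5],[18,3],[19,4],[19,5],[23,2],[29,2],[32,3],[34,3],[35,4],[35,5],[37,3],[38,4],[38,5],[39,3],[40,5],[42,3],[43,4],[43,5],[45,1],[47,3],[48,3],[49,0],[53,3],[57,3],[58,5],[59,3],[61,3],[62,5],[63,3],[64,3]]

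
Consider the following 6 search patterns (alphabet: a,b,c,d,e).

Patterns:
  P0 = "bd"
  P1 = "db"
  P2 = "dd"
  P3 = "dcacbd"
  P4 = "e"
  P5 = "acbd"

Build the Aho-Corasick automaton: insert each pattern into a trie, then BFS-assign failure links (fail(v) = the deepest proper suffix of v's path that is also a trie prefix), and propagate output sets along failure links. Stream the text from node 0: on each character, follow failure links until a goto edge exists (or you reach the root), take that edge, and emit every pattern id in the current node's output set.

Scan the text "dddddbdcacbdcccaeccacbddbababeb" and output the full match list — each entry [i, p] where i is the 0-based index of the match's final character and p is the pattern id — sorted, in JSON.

Build automaton:
Trie nodes:
  0='ε' goto a→12 b→1 d→3 e→11
  1='b' goto d→2
  2='bd' goto ·  [P0 ends]
  3='d' goto b→4 c→6 d→5
  4='db' goto ·  [P1 ends]
  5='dd' goto ·  [P2 ends]
  6='dc' goto a→7
  7='dca' goto c→8
  8='dcac' goto b→9
  9='dcacb' goto d→10
  10='dcacbd' goto ·  [P3 ends]
  11='e' goto ·  [P4 ends]
  12='a' goto c→13
  13='ac' goto b→14
  14='acb' goto d→15
  15='acbd' goto ·  [P5 ends]

Failure links (BFS by depth):
  n1('b'): parent n0 fail=0; on 'b' 0 → fail=0;  out ∅∪∅=∅
  n3('d'): parent n0 fail=0; on 'd' 0 → fail=0;  out ∅∪∅=∅
  n11('e'): parent n0 fail=0; on 'e' 0 → fail=0;  out {4}∪∅={4}
  n12('a'): parent n0 fail=0; on 'a' 0 → fail=0;  out ∅∪∅=∅
  n2('bd'): parent n1 fail=0; on 'd' 0 → fail=3;  out {0}∪∅={0}
  n4('db'): parent n3 fail=0; on 'b' 0 → fail=1;  out {1}∪∅={1}
  n5('dd'): parent n3 fail=0; on 'd' 0 → fail=3;  out {2}∪∅={2}
  n6('dc'): parent n3 fail=0; on 'c' 0 → fail=0;  out ∅∪∅=∅
  n13('ac'): parent n12 fail=0; on 'c' 0 → fail=0;  out ∅∪∅=∅
  n7('dca'): parent n6 fail=0; on 'a' 0 → fail=12;  out ∅∪∅=∅
  n14('acb'): parent n13 fail=0; on 'b' 0 → fail=1;  out ∅∪∅=∅
  n8('dcac'): parent n7 fail=12; on 'c' 12 → fail=13;  out ∅∪∅=∅
  n15('acbd'): parent n14 fail=1; on 'd' 1 → fail=2;  out {5}∪{0}={0,5}
  n9('dcacb'): parent n8 fail=13; on 'b' 13 → fail=14;  out ∅∪∅=∅
  n10('dcacbd'): parent n9 fail=14; on 'd' 14 → fail=15;  out {3}∪{0,5}={0,3,5}

Scan:
pos 0 'd': at 3
pos 1 'd': at 5  emit P2@[0:1]
pos 2 'd': at 5 (via fail)  emit P2@[1:2]
pos 3 'd': at 5 (via fail)  emit P2@[2:3]
pos 4 'd': at 5 (via fail)  emit P2@[3:4]
pos 5 'b': at 4 (via fail)  emit P1@[4:5]
pos 6 'd': at 2 (via fail)  emit P0@[5:6]
pos 7 'c': at 6 (via fail)
pos 8 'a': at 7
pos 9 'c': at 8
pos 10 'b': at 9
pos 11 'd': at 10  emit P0@[10:11],P3@[6:11],P5@[8:11]
pos 12 'c': at 6 (via fail)
pos 13 'c': at 0 (via fail)
pos 14 'c': at 0
pos 15 'a': at 12
pos 16 'e': at 11 (via fail)  emit P4@[16:16]
pos 17 'c': at 0 (via fail)
pos 18 'c': at 0
pos 19 'a': at 12
pos 20 'c': at 13
pos 21 'b': at 14
pos 22 'd': at 15  emit P0@[21:22],P5@[19:22]
pos 23 'd': at 5 (via fail)  emit P2@[22:23]
pos 24 'b': at 4 (via fail)  emit P1@[23:24]
pos 25 'a': at 12 (via fail)
pos 26 'b': at 1 (via fail)
pos 27 'a': at 12 (via fail)
pos 28 'b': at 1 (via fail)
pos 29 'e': at 11 (via fail)  emit P4@[29:29]
pos 30 'b': at 1 (via fail)

Matches: [[1,2],[2,2],[3,2],[4,2],[5,1],[6,0],[11,0],[11,3],[11,5],[16,4],[22,0],[22,5],[23,2],[24,1],[29,4]]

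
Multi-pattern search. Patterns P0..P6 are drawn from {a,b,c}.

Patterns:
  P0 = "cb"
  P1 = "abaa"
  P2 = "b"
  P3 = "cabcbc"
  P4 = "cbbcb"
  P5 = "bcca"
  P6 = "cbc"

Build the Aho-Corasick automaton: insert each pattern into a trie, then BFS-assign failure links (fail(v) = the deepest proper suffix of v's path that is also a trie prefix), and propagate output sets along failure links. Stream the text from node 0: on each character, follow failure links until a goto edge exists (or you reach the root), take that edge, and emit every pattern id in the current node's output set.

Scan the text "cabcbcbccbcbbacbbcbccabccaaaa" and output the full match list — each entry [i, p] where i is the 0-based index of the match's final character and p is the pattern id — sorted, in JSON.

Build:
Trie nodes:
  n0 'ε': a→3 b→7 c→1
  n1 'c': a→8 b→2
  n2 'cb': b→13 c→19  [P0 ends]
  n3 'a': b→4
  n4 'ab': a→5
  n5 'aba': a→6
  n6 'abaa': ·  [P1 ends]
  n7 'b': c→16  [P2 ends]
  n8 'ca': b→9
  n9 'cab': c→10
  n10 'cabc': b→11
  n11 'cabcb': c→12
  n12 'cabcbc': ·  [P3 ends]
  n13 'cbb': c→14
  n14 'cbbc': b→15
  n15 'cbbcb': ·  [P4 ends]
  n16 'bc': c→17
  n17 'bcc': a→18
  n18 'bcca': ·  [P5 ends]
  n19 'cbc': ·  [P6 ends]

BFS fail/out derivation:
  n1('c'): parent n0 fail=0; on 'c' 0 → fail=0;  out ∅∪∅=∅
  n3('a'): parent n0 fail=0; on 'a' 0 → fail=0;  out ∅∪∅=∅
  n7('b'): parent n0 fail=0; on 'b' 0 → fail=0;  out {2}∪∅={2}
  n2('cb'): parent n1 fail=0; on 'b' 0 → fail=7;  out {0}∪{2}={0,2}
  n4('ab'): parent n3 fail=0; on 'b' 0 → fail=7;  out ∅∪{2}={2}
  n8('ca'): parent n1 fail=0; on 'a' 0 → fail=3;  out ∅∪∅=∅
  n16('bc'): parent n7 fail=0; on 'c' 0 → fail=1;  out ∅∪∅=∅
  n5('aba'): parent n4 fail=7; on 'a' 7→0 → fail=3;  out ∅∪∅=∅
  n9('cab'): parent n8 fail=3; on 'b' 3 → fail=4;  out ∅∪{2}={2}
  n13('cbb'): parent n2 fail=7; on 'b' 7→0 → fail=7;  out ∅∪{2}={2}
  n17('bcc'): parent n16 fail=1; on 'c' 1→0 → fail=1;  out ∅∪∅=∅
  n19('cbc'): parent n2 fail=7; on 'c' 7 → fail=16;  out {6}∪∅={6}
  n6('abaa'): parent n5 fail=3; on 'a' 3→0 → fail=3;  out {1}∪∅={1}
  n10('cabc'): parent n9 fail=4; on 'c' 4→7 → fail=16;  out ∅∪∅=∅
  n14('cbbc'): parent n13 fail=7; on 'c' 7 → fail=16;  out ∅∪∅=∅
  n18('bcca'): parent n17 fail=1; on 'a' 1 → fail=8;  out {5}∪∅={5}
  n11('cabcb'): parent n10 fail=16; on 'b' 16→1 → fail=2;  out ∅∪{0,2}={0,2}
  n15('cbbcb'): parent n14 fail=16; on 'b' 16→1 → fail=2;  out {4}∪{0,2}={0,2,4}
  n12('cabcbc'): parent n11 fail=2; on 'c' 2 → fail=19;  out {3}∪{6}={3,6}

Scan:
i=0 'c': node 0→1
i=1 'a': node 1→8
i=2 'b': node 8→9  ** P2@[2:2]
i=3 'c': node 9→10
i=4 'b': node 10→11  ** P0@[3:4],P2@[4:4]
i=5 'c': node 11→12  ** P3@[0:5],P6@[3:5]
i=6 'b': node 12→2 (fail-walked)  ** P0@[5:6],P2@[6:6]
i=7 'c': node 2→19  ** P6@[5:7]
i=8 'c': node 19→17 (fail-walked)
i=9 'b': node 17→2 (fail-walked)  ** P0@[8:9],P2@[9:9]
i=10 'c': node 2→19  ** P6@[8:10]
i=11 'b': node 19→2 (fail-walked)  ** P0@[10:11],P2@[11:11]
i=12 'b': node 2→13  ** P2@[12:12]
i=13 'a': node 13→3 (fail-walked)
i=14 'c': node 3→1 (fail-walked)
i=15 'b': node 1→2  ** P0@[14:15],P2@[15:15]
i=16 'b': node 2→13  ** P2@[16:16]
i=17 'c': node 13→14
i=18 'b': node 14→15  ** P0@[17:18],P2@[18:18],P4@[14:18]
i=19 'c': node 15→19 (fail-walked)  ** P6@[17:19]
i=20 'c': node 19→17 (fail-walked)
i=21 'a': node 17→18  ** P5@[18:21]
i=22 'b': node 18→9 (fail-walked)  ** P2@[22:22]
i=23 'c': node 9→10
i=24 'c': node 10→17 (fail-walked)
i=25 'a': node 17→18  ** P5@[22:25]
i=26 'a': node 18→3 (fail-walked)
i=27 'a': node 3→3 (fail-walked)
i=28 'a': node 3→3 (fail-walked)

Result: [[2,2],[4,0],[4,2],[5,3],[5,6],[6,0],[6,2],[7,6],[9,0],[9,2],[10,6],[11,0],[11,2],[12,2],[15,0],[15,2],[16,2],[18,0],[18,2],[18,4],[19,6],[21,5],[22,2],[25,5]]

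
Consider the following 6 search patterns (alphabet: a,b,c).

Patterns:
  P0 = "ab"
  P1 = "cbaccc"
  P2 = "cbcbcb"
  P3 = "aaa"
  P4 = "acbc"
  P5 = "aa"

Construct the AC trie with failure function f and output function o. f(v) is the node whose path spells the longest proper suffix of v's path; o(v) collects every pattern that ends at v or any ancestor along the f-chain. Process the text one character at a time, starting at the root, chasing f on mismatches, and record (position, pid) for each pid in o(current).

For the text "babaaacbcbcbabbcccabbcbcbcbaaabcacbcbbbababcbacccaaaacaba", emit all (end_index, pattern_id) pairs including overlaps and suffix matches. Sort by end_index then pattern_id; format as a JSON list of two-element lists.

Build:
Trie nodes:
  0='ε' goto a→1 c→3
  1='a' goto a→13 b→2 c→15
  2='ab' goto ·  [P0 ends]
  3='c' goto b→4
  4='cb' goto a→5 c→9
  5='cba' goto c→6
  6='cbac' goto c→7
  7='cbacc' goto c→8
  8='cbaccc' goto ·  [P1 ends]
  9='cbc' goto b→10
  10='cbcb' goto c→11
  11='cbcbc' goto b→12
  12='cbcbcb' goto ·  [P2 ends]
  13='aa' goto a→14  [P5 ends]
  14='aaa' goto ·  [P3 ends]
  15='ac' goto b→16
  16='acb' goto c→17
  17='acbc' goto ·  [P4 ends]

BFS fail/out derivation:
  fail(1) 'a': from fail(0)=0 chase 'a': 0 ⇒ 0;  out=∅∪out(0)=∅
  fail(3) 'c': from fail(0)=0 chase 'c': 0 ⇒ 0;  out=∅∪out(0)=∅
  fail(2) 'ab': from fail(1)=0 chase 'b': 0 ⇒ 0;  out={0}∪out(0)={0}
  fail(4) 'cb': from fail(3)=0 chase 'b': 0 ⇒ 0;  out=∅∪out(0)=∅
  fail(13) 'aa': from fail(1)=0 chase 'a': 0 ⇒ 1;  out={5}∪out(1)={5}
  fail(15) 'ac': from fail(1)=0 chase 'c': 0 ⇒ 3;  out=∅∪out(3)=∅
  fail(5) 'cba': from fail(4)=0 chase 'a': 0 ⇒ 1;  out=∅∪out(1)=∅
  fail(9) 'cbc': from fail(4)=0 chase 'c': 0 ⇒ 3;  out=∅∪out(3)=∅
  fail(14) 'aaa': from fail(13)=1 chase 'a': 1 ⇒ 13;  out={3}∪out(13)={3,5}
  fail(16) 'acb': from fail(15)=3 chase 'b': 3 ⇒ 4;  out=∅∪out(4)=∅
  fail(6) 'cbac': from fail(5)=1 chase 'c': 1 ⇒ 15;  out=∅∪out(15)=∅
  fail(10) 'cbcb': from fail(9)=3 chase 'b': 3 ⇒ 4;  out=∅∪out(4)=∅
  fail(17) 'acbc': from fail(16)=4 chase 'c': 4 ⇒ 9;  out={4}∪out(9)={4}
  fail(7) 'cbacc': from fail(6)=15 chase 'c': 15→3→0 ⇒ 3;  out=∅∪out(3)=∅
  fail(11) 'cbcbc': from fail(10)=4 chase 'c': 4 ⇒ 9;  out=∅∪out(9)=∅
  fail(8) 'cbaccc': from fail(7)=3 chase 'c': 3→0 ⇒ 3;  out={1}∪out(3)={1}
  fail(12) 'cbcbcb': from fail(11)=9 chase 'b': 9 ⇒ 10;  out={2}∪out(10)={2}

Text stream:
i=0 'b': node 0→0
i=1 'a': node 0→1
i=2 'b': node 1→2  → match P0@[1:2]
i=3 'a': node 2→1 (via fail)
i=4 'a': node 1→13  → match P5@[3:4]
i=5 'a': node 13→14  → match P3@[3:5],P5@[4:5]
i=6 'c': node 14→15 (via fail)
i=7 'b': node 15→16
i=8 'c': node 16→17  → match P4@[5:8]
i=9 'b': node 17→10 (via fail)
i=10 'c': node 10→11
i=11 'b': node 11→12  → match P2@[6:11]
i=12 'a': node 12→5 (via fail)
i=13 'b': node 5→2 (via fail)  → match P0@[12:13]
i=14 'b': node 2→0 (via fail)
i=15 'c': node 0→3
i=16 'c': node 3→3 (via fail)
i=17 'c': node 3→3 (via fail)
i=18 'a': node 3→1 (via fail)
i=19 'b': node 1→2  → match P0@[18:19]
i=20 'b': node 2→0 (via fail)
i=21 'c': node 0→3
i=22 'b': node 3→4
i=23 'c': node 4→9
i=24 'b': node 9→10
i=25 'c': node 10→11
i=26 'b': node 11→12  → match P2@[21:26]
i=27 'a': node 12→5 (via fail)
i=28 'a': node 5→13 (via fail)  → match P5@[27:28]
i=29 'a': node 13→14  → match P3@[27:29],P5@[28:29]
i=30 'b': node 14→2 (via fail)  → match P0@[29:30]
i=31 'c': node 2→3 (via fail)
i=32 'a': node 3→1 (via fail)
i=33 'c': node 1→15
i=34 'b': node 15→16
i=35 'c': node 16→17  → match P4@[32:35]
i=36 'b': node 17→10 (via fail)
i=37 'b': node 10→0 (via fail)
i=38 'b': node 0→0
i=39 'a': node 0→1
i=40 'b': node 1→2  → match P0@[39:40]
i=41 'a': node 2→1 (via fail)
i=42 'b': node 1→2  → match P0@[41:42]
i=43 'c': node 2→3 (via fail)
i=44 'b': node 3→4
i=45 'a': node 4→5
i=46 'c': node 5→6
i=47 'c': node 6→7
i=48 'c': node 7→8  → match P1@[43:48]
i=49 'a': node 8→1 (via fail)
i=50 'a': node 1→13  → match P5@[49:50]
i=51 'a': node 13→14  → match P3@[49:51],P5@[50:51]
i=52 'a': node 14→14 (via fail)  → match P3@[50:52],P5@[51:52]
i=53 'c': node 14→15 (via fail)
i=54 'a': node 15→1 (via fail)
i=55 'b': node 1→2  → match P0@[54:55]
i=56 'a': node 2→1 (via fail)

Result: [[2,0],[4,5],[5,3],[5,5],[8,4],[11,2],[13,0],[19,0],[26,2],[28,5],[29,3],[29,5],[30,0],[35,4],[40,0],[42,0],[48,1],[50,5],[51,3],[51,5],[52,3],[52,5],[55,0]]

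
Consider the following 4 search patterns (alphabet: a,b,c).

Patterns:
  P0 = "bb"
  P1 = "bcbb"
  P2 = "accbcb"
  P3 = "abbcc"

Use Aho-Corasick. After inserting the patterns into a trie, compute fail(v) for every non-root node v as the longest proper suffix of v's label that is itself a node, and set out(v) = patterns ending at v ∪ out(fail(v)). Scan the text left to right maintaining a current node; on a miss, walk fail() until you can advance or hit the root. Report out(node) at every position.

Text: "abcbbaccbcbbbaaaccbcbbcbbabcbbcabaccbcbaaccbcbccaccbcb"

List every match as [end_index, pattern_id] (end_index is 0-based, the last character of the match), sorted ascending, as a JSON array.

Build:
Trie (insert patterns):
  0='ε' goto a→6 b→1
  1='b' goto b→2 c→3
  2='bb' goto ·  ←P0
  3='bc' goto b→4
  4='bcb' goto b→5
  5='bcbb' goto ·  ←P1
  6='a' goto b→12 c→7
  7='ac' goto c→8
  8='acc' goto b→9
  9='accb' goto c→10
  10='accbc' goto b→11
  11='accbcb' goto ·  ←P2
  12='ab' goto b→13
  13='abb' goto c→14
  14='abbc' goto c→15
  15='abbcc' goto ·  ←P3

BFS fail/out derivation:
  fail(1) 'b': from fail(0)=0 chase 'b': 0 ⇒ 0;  out=∅∪out(0)=∅
  fail(6) 'a': from fail(0)=0 chase 'a': 0 ⇒ 0;  out=∅∪out(0)=∅
  fail(2) 'bb': from fail(1)=0 chase 'b': 0 ⇒ 1;  out={0}∪out(1)={0}
  fail(3) 'bc': from fail(1)=0 chase 'c': 0 ⇒ 0;  out=∅∪out(0)=∅
  fail(7) 'ac': from fail(6)=0 chase 'c': 0 ⇒ 0;  out=∅∪out(0)=∅
  fail(12) 'ab': from fail(6)=0 chase 'b': 0 ⇒ 1;  out=∅∪out(1)=∅
  fail(4) 'bcb': from fail(3)=0 chase 'b': 0 ⇒ 1;  out=∅∪out(1)=∅
  fail(8) 'acc': from fail(7)=0 chase 'c': 0 ⇒ 0;  out=∅∪out(0)=∅
  fail(13) 'abb': from fail(12)=1 chase 'b': 1 ⇒ 2;  out=∅∪out(2)={0}
  fail(5) 'bcbb': from fail(4)=1 chase 'b': 1 ⇒ 2;  out={1}∪out(2)={0,1}
  fail(9) 'accb': from fail(8)=0 chase 'b': 0 ⇒ 1;  out=∅∪out(1)=∅
  fail(14) 'abbc': from fail(13)=2 chase 'c': 2→1 ⇒ 3;  out=∅∪out(3)=∅
  fail(10) 'accbc': from fail(9)=1 chase 'c': 1 ⇒ 3;  out=∅∪out(3)=∅
  fail(15) 'abbcc': from fail(14)=3 chase 'c': 3→0 ⇒ 0;  out={3}∪out(0)={3}
  fail(11) 'accbcb': from fail(10)=3 chase 'b': 3 ⇒ 4;  out={2}∪out(4)={2}

Text stream:
[0] read 'a'  n0⇒n6
[1] read 'b'  n6⇒n12
[2] read 'c'  n12⇒n3 (fail-walked)
[3] read 'b'  n3⇒n4
[4] read 'b'  n4⇒n5  ** P0@[3:4],P1@[1:4]
[5] read 'a'  n5⇒n6 (fail-walked)
[6] read 'c'  n6⇒n7
[7] read 'c'  n7⇒n8
[8] read 'b'  n8⇒n9
[9] read 'c'  n9⇒n10
[10] read 'b'  n10⇒n11  ** P2@[5:10]
[11] read 'b'  n11⇒n5 (fail-walked)  ** P0@[10:11],P1@[8:11]
[12] read 'b'  n5⇒n2 (fail-walked)  ** P0@[11:12]
[13] read 'a'  n2⇒n6 (fail-walked)
[14] read 'a'  n6⇒n6 (fail-walked)
[15] read 'a'  n6⇒n6 (fail-walked)
[16] read 'c'  n6⇒n7
[17] read 'c'  n7⇒n8
[18] read 'b'  n8⇒n9
[19] read 'c'  n9⇒n10
[20] read 'b'  n10⇒n11  ** P2@[15:20]
[21] read 'b'  n11⇒n5 (fail-walked)  ** P0@[20:21],P1@[18:21]
[22] read 'c'  n5⇒n3 (fail-walked)
[23] read 'b'  n3⇒n4
[24] read 'b'  n4⇒n5  ** P0@[23:24],P1@[21:24]
[25] read 'a'  n5⇒n6 (fail-walked)
[26] read 'b'  n6⇒n12
[27] read 'c'  n12⇒n3 (fail-walked)
[28] read 'b'  n3⇒n4
[29] read 'b'  n4⇒n5  ** P0@[28:29],P1@[26:29]
[30] read 'c'  n5⇒n3 (fail-walked)
[31] read 'a'  n3⇒n6 (fail-walked)
[32] read 'b'  n6⇒n12
[33] read 'a'  n12⇒n6 (fail-walked)
[34] read 'c'  n6⇒n7
[35] read 'c'  n7⇒n8
[36] read 'b'  n8⇒n9
[37] read 'c'  n9⇒n10
[38] read 'b'  n10⇒n11  ** P2@[33:38]
[39] read 'a'  n11⇒n6 (fail-walked)
[40] read 'a'  n6⇒n6 (fail-walked)
[41] read 'c'  n6⇒n7
[42] read 'c'  n7⇒n8
[43] read 'b'  n8⇒n9
[44] read 'c'  n9⇒n10
[45] read 'b'  n10⇒n11  ** P2@[40:45]
[46] read 'c'  n11⇒n3 (fail-walked)
[47] read 'c'  n3⇒n0 (fail-walked)
[48] read 'a'  n0⇒n6
[49] read 'c'  n6⇒n7
[50] read 'c'  n7⇒n8
[51] read 'b'  n8⇒n9
[52] read 'c'  n9⇒n10
[53] read 'b'  n10⇒n11  ** P2@[48:53]

Result: [[4,0],[4,1],[10,2],[11,0],[11,1],[12,0],[20,2],[21,0],[21,1],[24,0],[24,1],[29,0],[29,1],[38,2],[45,2],[53,2]]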